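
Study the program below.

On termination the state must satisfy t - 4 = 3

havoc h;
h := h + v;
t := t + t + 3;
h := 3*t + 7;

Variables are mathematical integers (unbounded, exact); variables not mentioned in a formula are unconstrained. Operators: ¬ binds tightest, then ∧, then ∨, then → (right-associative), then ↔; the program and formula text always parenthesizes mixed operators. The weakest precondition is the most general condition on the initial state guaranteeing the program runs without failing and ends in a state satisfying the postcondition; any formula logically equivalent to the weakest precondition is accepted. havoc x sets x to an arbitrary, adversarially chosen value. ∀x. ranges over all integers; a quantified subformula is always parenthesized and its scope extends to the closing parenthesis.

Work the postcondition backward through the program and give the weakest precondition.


Working backward. After the program, the postcondition t - 4 = 3 must hold; in canonical form it is t = 7.
Before h := 3*t + 7: t = 7
Before t := t + t + 3: 2*t = 4
Before h := h + v: 2*t = 4
Before havoc h: 2*t = 4
Answer: WP = 2*t = 4


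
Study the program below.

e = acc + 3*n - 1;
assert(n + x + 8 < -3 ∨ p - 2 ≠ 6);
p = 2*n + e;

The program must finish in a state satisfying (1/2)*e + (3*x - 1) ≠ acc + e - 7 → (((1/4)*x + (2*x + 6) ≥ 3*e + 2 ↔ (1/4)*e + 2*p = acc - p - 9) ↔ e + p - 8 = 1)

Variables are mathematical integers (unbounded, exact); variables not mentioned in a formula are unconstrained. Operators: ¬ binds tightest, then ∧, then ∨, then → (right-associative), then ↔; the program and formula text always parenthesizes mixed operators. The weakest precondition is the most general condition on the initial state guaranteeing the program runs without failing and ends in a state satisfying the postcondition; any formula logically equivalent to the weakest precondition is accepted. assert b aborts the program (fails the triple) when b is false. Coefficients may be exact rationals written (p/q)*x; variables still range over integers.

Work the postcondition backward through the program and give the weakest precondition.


Working backward. After the program, the postcondition (1/2)*e + (3*x - 1) ≠ acc + e - 7 → (((1/4)*x + (2*x + 6) ≥ 3*e + 2 ↔ (1/4)*e + 2*p = acc - p - 9) ↔ e + p - 8 = 1) must hold; in canonical form it is 3*x ≠ acc + (1/2)*e - 6 → (((9/4)*x ≥ 3*e - 4 ↔ (1/4)*e + 3*p = acc - 9) ↔ e + p = 9).
Before p := 2*n + e: 3*x ≠ acc + (1/2)*e - 6 → (((9/4)*x ≥ 3*e - 4 ↔ (13/4)*e + 6*n = acc - 9) ↔ 2*e + 2*n = 9)
Before assert n + x + 8 < -3 ∨ p - 2 ≠ 6: (n + x < -11 ∨ p ≠ 8) ∧ (3*x ≠ acc + (1/2)*e - 6 → (((9/4)*x ≥ 3*e - 4 ↔ (13/4)*e + 6*n = acc - 9) ↔ 2*e + 2*n = 9))
Before e := acc + 3*n - 1: (n + x < -11 ∨ p ≠ 8) ∧ (3*x ≠ (3/2)*acc + (3/2)*n - 13/2 → (((9/4)*x ≥ 3*acc + 9*n - 7 ↔ (9/4)*acc + (63/4)*n = -23/4) ↔ 2*acc + 8*n = 11))
Answer: WP = (n + x < -11 ∨ p ≠ 8) ∧ (3*x ≠ (3/2)*acc + (3/2)*n - 13/2 → (((9/4)*x ≥ 3*acc + 9*n - 7 ↔ (9/4)*acc + (63/4)*n = -23/4) ↔ 2*acc + 8*n = 11))


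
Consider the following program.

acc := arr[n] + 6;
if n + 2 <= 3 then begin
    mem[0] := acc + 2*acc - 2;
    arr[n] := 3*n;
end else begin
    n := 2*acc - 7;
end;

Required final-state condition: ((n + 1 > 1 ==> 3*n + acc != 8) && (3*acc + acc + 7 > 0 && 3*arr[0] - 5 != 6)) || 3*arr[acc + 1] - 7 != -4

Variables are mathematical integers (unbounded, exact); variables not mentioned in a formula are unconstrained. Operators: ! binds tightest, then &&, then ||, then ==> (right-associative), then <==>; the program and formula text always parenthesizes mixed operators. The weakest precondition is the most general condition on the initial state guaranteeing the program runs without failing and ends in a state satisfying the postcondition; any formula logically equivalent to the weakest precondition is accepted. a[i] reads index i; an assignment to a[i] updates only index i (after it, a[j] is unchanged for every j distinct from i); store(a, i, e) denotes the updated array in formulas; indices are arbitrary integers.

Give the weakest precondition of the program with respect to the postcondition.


Working backward. After the program, the postcondition ((n + 1 > 1 ==> 3*n + acc != 8) && (3*acc + acc + 7 > 0 && 3*arr[0] - 5 != 6)) || 3*arr[acc + 1] - 7 != -4 must hold; in canonical form it is ((n > 0 ==> acc + 3*n != 8) && 4*acc > -7 && 3*arr[0] != 11) || 3*arr[acc + 1] != 3.
Then branch requires ((n > 0 ==> acc + 3*n != 8) && 4*acc > -7 && 3*store(arr, n, 3*n)[0] != 11) || 3*store(arr, n, 3*n)[acc + 1] != 3; else branch requires ((2*acc > 7 ==> 7*acc != 29) && 4*acc > -7 && 3*arr[0] != 11) || 3*arr[acc + 1] != 3.
Before the if: (n <= 1 ==> (((n > 0 ==> acc + 3*n != 8) && 4*acc > -7 && 3*store(arr, n, 3*n)[0] != 11) || 3*store(arr, n, 3*n)[acc + 1] != 3)) && ((!(n <= 1)) ==> (((2*acc > 7 ==> 7*acc != 29) && 4*acc > -7 && 3*arr[0] != 11) || 3*arr[acc + 1] != 3))
Before acc := arr[n] + 6: (n <= 1 ==> (((n > 0 ==> arr[n] + 3*n != 2) && 4*arr[n] > -31 && 3*store(arr, n, 3*n)[0] != 11) || 3*store(arr, n, 3*n)[arr[n] + 7] != 3)) && ((!(n <= 1)) ==> (((2*arr[n] > -5 ==> 7*arr[n] != -13) && 4*arr[n] > -31 && 3*arr[0] != 11) || 3*arr[arr[n] + 7] != 3))
Answer: WP = (n <= 1 ==> (((n > 0 ==> arr[n] + 3*n != 2) && 4*arr[n] > -31 && 3*store(arr, n, 3*n)[0] != 11) || 3*store(arr, n, 3*n)[arr[n] + 7] != 3)) && ((!(n <= 1)) ==> (((2*arr[n] > -5 ==> 7*arr[n] != -13) && 4*arr[n] > -31 && 3*arr[0] != 11) || 3*arr[arr[n] + 7] != 3))


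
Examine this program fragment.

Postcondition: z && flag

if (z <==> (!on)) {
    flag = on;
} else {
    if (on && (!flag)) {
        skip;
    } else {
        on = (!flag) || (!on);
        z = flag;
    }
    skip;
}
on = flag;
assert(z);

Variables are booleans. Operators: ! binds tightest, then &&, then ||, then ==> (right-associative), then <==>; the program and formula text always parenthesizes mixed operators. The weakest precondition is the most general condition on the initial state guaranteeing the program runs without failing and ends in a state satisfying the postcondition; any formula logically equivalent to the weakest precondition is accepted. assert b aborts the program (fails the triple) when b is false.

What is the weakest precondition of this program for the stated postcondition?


Working backward. After the program, z && flag must hold.
Before assert z: z && flag
Before on := flag: z && flag
Then branch requires z && on; else branch requires ((on && (!flag)) ==> (z && flag)) && ((!(on && (!flag))) ==> flag).
Before the if: ((z <==> (!on)) ==> (z && on)) && ((!(z <==> (!on))) ==> (((on && (!flag)) ==> (z && flag)) && ((!(on && (!flag))) ==> flag)))
Answer: WP = ((z <==> (!on)) ==> (z && on)) && ((!(z <==> (!on))) ==> (((on && (!flag)) ==> (z && flag)) && ((!(on && (!flag))) ==> flag)))


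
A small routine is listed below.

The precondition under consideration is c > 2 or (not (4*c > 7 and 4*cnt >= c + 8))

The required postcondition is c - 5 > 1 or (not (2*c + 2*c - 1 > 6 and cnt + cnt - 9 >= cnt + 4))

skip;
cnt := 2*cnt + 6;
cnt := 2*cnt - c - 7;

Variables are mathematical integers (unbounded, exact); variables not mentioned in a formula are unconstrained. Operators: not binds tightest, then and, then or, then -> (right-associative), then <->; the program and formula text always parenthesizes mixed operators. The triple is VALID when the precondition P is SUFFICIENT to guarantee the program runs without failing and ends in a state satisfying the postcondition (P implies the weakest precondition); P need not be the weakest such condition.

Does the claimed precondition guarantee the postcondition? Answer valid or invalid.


Working backward. After the program, the postcondition c - 5 > 1 or (not (2*c + 2*c - 1 > 6 and cnt + cnt - 9 >= cnt + 4)) must hold; in canonical form it is c > 6 or (not (4*c > 7 and cnt >= 13)).
Before cnt := 2*cnt - c - 7: c > 6 or (not (4*c > 7 and 2*cnt >= c + 20))
Before cnt := 2*cnt + 6: c > 6 or (not (4*c > 7 and 4*cnt >= c + 8))
Before skip: c > 6 or (not (4*c > 7 and 4*cnt >= c + 8))
The weakest precondition is c > 6 or (not (4*c > 7 and 4*cnt >= c + 8)).
Check whether c > 2 or (not (4*c > 7 and 4*cnt >= c + 8)) implies it.
Countermodel: at the initial state c = 4, cnt = 3, the precondition holds but the weakest precondition fails.
Answer: invalid


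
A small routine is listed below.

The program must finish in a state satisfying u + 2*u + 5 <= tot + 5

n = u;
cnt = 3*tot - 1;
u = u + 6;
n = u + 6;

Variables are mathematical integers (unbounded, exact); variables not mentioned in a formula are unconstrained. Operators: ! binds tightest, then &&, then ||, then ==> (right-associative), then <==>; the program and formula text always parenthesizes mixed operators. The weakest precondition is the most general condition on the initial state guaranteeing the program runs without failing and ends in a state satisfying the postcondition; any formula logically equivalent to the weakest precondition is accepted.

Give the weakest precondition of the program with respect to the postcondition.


Working backward. After the program, the postcondition u + 2*u + 5 <= tot + 5 must hold; in canonical form it is 3*u <= tot.
Before n := u + 6: 3*u <= tot
Before u := u + 6: 3*u <= tot - 18
Before cnt := 3*tot - 1: 3*u <= tot - 18
Before n := u: 3*u <= tot - 18
Answer: WP = 3*u <= tot - 18


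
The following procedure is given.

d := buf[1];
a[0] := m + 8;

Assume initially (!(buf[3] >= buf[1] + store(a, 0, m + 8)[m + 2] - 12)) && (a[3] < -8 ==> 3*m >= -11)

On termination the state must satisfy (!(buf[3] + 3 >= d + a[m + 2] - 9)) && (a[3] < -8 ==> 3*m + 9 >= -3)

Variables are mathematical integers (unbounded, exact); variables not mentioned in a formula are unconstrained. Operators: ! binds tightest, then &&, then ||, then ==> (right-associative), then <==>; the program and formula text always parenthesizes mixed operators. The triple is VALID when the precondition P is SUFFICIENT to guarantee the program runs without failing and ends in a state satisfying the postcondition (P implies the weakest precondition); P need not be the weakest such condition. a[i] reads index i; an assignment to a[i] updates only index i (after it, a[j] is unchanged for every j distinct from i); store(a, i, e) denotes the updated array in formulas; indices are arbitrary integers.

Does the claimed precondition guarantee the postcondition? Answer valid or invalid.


Working backward. After the program, the postcondition (!(buf[3] + 3 >= d + a[m + 2] - 9)) && (a[3] < -8 ==> 3*m + 9 >= -3) must hold; in canonical form it is (!(buf[3] >= a[m + 2] + d - 12)) && (a[3] < -8 ==> 3*m >= -12).
Before a[0] := m + 8: (!(buf[3] >= store(a, 0, m + 8)[m + 2] + d - 12)) && (a[3] < -8 ==> 3*m >= -12)
Before d := buf[1]: (!(buf[3] >= buf[1] + store(a, 0, m + 8)[m + 2] - 12)) && (a[3] < -8 ==> 3*m >= -12)
The weakest precondition is (!(buf[3] >= buf[1] + store(a, 0, m + 8)[m + 2] - 12)) && (a[3] < -8 ==> 3*m >= -12).
Check whether (!(buf[3] >= buf[1] + store(a, 0, m + 8)[m + 2] - 12)) && (a[3] < -8 ==> 3*m >= -11) implies it.
Every state satisfying the precondition satisfies the weakest precondition: the implication holds.
Answer: valid


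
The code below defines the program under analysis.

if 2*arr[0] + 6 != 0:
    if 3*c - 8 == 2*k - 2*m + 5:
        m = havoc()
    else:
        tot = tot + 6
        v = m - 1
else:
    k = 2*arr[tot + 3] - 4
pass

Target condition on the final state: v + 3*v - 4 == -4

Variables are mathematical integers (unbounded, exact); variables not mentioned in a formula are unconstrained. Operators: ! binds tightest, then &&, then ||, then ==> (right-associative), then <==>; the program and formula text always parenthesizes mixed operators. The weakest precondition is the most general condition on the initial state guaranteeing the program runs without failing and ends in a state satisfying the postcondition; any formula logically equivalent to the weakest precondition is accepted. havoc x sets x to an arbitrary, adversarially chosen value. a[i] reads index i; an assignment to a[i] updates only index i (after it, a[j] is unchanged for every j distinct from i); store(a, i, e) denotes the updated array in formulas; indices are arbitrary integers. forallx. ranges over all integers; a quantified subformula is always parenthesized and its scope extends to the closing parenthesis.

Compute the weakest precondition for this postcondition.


Working backward. After the program, the postcondition v + 3*v - 4 == -4 must hold; in canonical form it is 4*v == 0.
Before skip: 4*v == 0
Then branch requires (3*c + 2*m == 2*k + 13 ==> 4*v == 0) && ((!(3*c + 2*m == 2*k + 13)) ==> 4*m == 4); else branch requires 4*v == 0.
Before the if: (2*arr[0] != -6 ==> ((3*c + 2*m == 2*k + 13 ==> 4*v == 0) && ((!(3*c + 2*m == 2*k + 13)) ==> 4*m == 4))) && ((!(2*arr[0] != -6)) ==> 4*v == 0)
Answer: WP = (2*arr[0] != -6 ==> ((3*c + 2*m == 2*k + 13 ==> 4*v == 0) && ((!(3*c + 2*m == 2*k + 13)) ==> 4*m == 4))) && ((!(2*arr[0] != -6)) ==> 4*v == 0)


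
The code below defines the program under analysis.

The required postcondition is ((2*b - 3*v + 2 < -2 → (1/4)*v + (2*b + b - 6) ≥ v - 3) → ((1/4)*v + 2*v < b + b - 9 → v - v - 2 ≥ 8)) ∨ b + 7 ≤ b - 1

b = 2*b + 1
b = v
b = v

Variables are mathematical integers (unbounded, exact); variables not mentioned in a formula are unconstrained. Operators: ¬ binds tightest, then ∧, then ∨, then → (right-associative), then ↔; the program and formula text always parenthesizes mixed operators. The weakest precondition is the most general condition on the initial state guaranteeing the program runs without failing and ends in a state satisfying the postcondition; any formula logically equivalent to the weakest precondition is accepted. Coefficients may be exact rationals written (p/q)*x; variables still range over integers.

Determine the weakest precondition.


Working backward. After the program, the postcondition ((2*b - 3*v + 2 < -2 → (1/4)*v + (2*b + b - 6) ≥ v - 3) → ((1/4)*v + 2*v < b + b - 9 → v - v - 2 ≥ 8)) ∨ b + 7 ≤ b - 1 must hold; in canonical form it is (2*b < 3*v - 4 → 3*b ≥ (3/4)*v + 3) → (¬((9/4)*v < 2*b - 9)).
Before b := v: (v > 4 → (9/4)*v ≥ 3) → (¬((1/4)*v < -9))
Before b := v: (v > 4 → (9/4)*v ≥ 3) → (¬((1/4)*v < -9))
Before b := 2*b + 1: (v > 4 → (9/4)*v ≥ 3) → (¬((1/4)*v < -9))
Answer: WP = (v > 4 → (9/4)*v ≥ 3) → (¬((1/4)*v < -9))


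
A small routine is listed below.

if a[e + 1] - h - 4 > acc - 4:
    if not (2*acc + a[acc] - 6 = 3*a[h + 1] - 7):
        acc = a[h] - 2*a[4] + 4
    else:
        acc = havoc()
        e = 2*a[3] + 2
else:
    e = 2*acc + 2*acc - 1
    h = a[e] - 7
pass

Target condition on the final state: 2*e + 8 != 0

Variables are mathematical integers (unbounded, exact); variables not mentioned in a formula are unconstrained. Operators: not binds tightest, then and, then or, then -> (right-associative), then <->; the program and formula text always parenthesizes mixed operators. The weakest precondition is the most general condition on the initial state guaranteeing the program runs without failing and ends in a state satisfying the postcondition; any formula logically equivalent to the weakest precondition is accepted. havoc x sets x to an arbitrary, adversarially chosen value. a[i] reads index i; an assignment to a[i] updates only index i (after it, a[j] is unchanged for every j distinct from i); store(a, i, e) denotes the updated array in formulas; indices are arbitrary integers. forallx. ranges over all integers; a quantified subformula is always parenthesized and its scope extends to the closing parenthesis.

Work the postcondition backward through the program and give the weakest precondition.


Working backward. After the program, the postcondition 2*e + 8 != 0 must hold; in canonical form it is 2*e != -8.
Before skip: 2*e != -8
Then branch requires ((not (a[acc] + 2*acc = 3*a[h + 1] - 1)) -> 2*e != -8) and (a[acc] + 2*acc = 3*a[h + 1] - 1 -> 4*a[3] != -12); else branch requires 8*acc != -6.
Before the if: (a[e + 1] > acc + h -> (((not (a[acc] + 2*acc = 3*a[h + 1] - 1)) -> 2*e != -8) and (a[acc] + 2*acc = 3*a[h + 1] - 1 -> 4*a[3] != -12))) and ((not (a[e + 1] > acc + h)) -> 8*acc != -6)
Answer: WP = (a[e + 1] > acc + h -> (((not (a[acc] + 2*acc = 3*a[h + 1] - 1)) -> 2*e != -8) and (a[acc] + 2*acc = 3*a[h + 1] - 1 -> 4*a[3] != -12))) and ((not (a[e + 1] > acc + h)) -> 8*acc != -6)


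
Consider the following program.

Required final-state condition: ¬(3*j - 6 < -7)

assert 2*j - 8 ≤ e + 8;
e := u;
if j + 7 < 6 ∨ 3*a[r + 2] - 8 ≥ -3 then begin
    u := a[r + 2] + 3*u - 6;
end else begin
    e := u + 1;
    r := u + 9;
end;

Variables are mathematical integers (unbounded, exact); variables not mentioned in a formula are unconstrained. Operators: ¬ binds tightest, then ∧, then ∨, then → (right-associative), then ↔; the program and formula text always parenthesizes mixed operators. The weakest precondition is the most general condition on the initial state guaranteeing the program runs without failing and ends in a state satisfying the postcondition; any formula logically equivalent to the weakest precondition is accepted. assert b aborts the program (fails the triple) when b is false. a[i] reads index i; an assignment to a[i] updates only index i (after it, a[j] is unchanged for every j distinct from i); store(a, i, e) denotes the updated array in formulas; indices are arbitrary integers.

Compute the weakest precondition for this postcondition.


Working backward. After the program, the postcondition ¬(3*j - 6 < -7) must hold; in canonical form it is ¬(3*j < -1).
Then branch requires ¬(3*j < -1); else branch requires ¬(3*j < -1).
Before the if: ((j < -1 ∨ 3*a[r + 2] ≥ 5) → (¬(3*j < -1))) ∧ ((¬(j < -1 ∨ 3*a[r + 2] ≥ 5)) → (¬(3*j < -1)))
Before e := u: ((j < -1 ∨ 3*a[r + 2] ≥ 5) → (¬(3*j < -1))) ∧ ((¬(j < -1 ∨ 3*a[r + 2] ≥ 5)) → (¬(3*j < -1)))
Before assert 2*j - 8 ≤ e + 8: 2*j ≤ e + 16 ∧ ((j < -1 ∨ 3*a[r + 2] ≥ 5) → (¬(3*j < -1))) ∧ ((¬(j < -1 ∨ 3*a[r + 2] ≥ 5)) → (¬(3*j < -1)))
Answer: WP = 2*j ≤ e + 16 ∧ ((j < -1 ∨ 3*a[r + 2] ≥ 5) → (¬(3*j < -1))) ∧ ((¬(j < -1 ∨ 3*a[r + 2] ≥ 5)) → (¬(3*j < -1)))


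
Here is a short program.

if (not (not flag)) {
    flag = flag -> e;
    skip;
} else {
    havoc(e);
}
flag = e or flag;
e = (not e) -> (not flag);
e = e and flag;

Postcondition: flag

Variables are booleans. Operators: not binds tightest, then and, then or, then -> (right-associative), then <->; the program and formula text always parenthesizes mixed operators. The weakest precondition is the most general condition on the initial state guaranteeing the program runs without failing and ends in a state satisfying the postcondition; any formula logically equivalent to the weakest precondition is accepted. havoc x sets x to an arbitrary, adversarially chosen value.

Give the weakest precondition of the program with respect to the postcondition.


Working backward. After the program, flag must hold.
Before e := e and flag: flag
Before e := (not e) -> (not flag): flag
Before flag := e or flag: e or flag
Then branch requires e or (flag -> e); else branch requires flag.
Before the if: (flag -> (e or (flag -> e))) and ((not flag) -> flag)
Answer: WP = (flag -> (e or (flag -> e))) and ((not flag) -> flag)


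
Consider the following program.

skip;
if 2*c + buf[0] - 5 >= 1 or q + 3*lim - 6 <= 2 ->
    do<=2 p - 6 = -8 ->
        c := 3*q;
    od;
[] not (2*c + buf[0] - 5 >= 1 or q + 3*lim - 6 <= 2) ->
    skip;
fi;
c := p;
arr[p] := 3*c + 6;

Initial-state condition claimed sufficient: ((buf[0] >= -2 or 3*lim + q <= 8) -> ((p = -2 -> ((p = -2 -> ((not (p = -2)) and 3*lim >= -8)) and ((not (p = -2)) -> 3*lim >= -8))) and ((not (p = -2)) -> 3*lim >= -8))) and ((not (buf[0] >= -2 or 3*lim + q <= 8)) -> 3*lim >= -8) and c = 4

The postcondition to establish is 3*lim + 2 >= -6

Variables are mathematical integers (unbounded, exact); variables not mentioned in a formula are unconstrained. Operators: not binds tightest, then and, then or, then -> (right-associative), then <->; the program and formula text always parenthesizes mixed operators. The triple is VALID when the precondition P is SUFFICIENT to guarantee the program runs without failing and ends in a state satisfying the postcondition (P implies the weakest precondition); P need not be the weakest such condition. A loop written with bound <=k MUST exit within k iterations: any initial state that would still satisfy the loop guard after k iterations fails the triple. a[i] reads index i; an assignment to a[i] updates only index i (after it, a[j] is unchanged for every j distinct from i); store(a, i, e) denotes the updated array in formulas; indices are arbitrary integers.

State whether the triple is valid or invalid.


Working backward. After the program, the postcondition 3*lim + 2 >= -6 must hold; in canonical form it is 3*lim >= -8.
Before arr[p] := 3*c + 6: 3*lim >= -8
Before c := p: 3*lim >= -8
Then branch requires (p = -2 -> ((p = -2 -> ((not (p = -2)) and 3*lim >= -8)) and ((not (p = -2)) -> 3*lim >= -8))) and ((not (p = -2)) -> 3*lim >= -8); else branch requires 3*lim >= -8.
Before the if: ((buf[0] + 2*c >= 6 or 3*lim + q <= 8) -> ((p = -2 -> ((p = -2 -> ((not (p = -2)) and 3*lim >= -8)) and ((not (p = -2)) -> 3*lim >= -8))) and ((not (p = -2)) -> 3*lim >= -8))) and ((not (buf[0] + 2*c >= 6 or 3*lim + q <= 8)) -> 3*lim >= -8)
Before skip: ((buf[0] + 2*c >= 6 or 3*lim + q <= 8) -> ((p = -2 -> ((p = -2 -> ((not (p = -2)) and 3*lim >= -8)) and ((not (p = -2)) -> 3*lim >= -8))) and ((not (p = -2)) -> 3*lim >= -8))) and ((not (buf[0] + 2*c >= 6 or 3*lim + q <= 8)) -> 3*lim >= -8)
The weakest precondition is ((buf[0] + 2*c >= 6 or 3*lim + q <= 8) -> ((p = -2 -> ((p = -2 -> ((not (p = -2)) and 3*lim >= -8)) and ((not (p = -2)) -> 3*lim >= -8))) and ((not (p = -2)) -> 3*lim >= -8))) and ((not (buf[0] + 2*c >= 6 or 3*lim + q <= 8)) -> 3*lim >= -8).
Check whether ((buf[0] >= -2 or 3*lim + q <= 8) -> ((p = -2 -> ((p = -2 -> ((not (p = -2)) and 3*lim >= -8)) and ((not (p = -2)) -> 3*lim >= -8))) and ((not (p = -2)) -> 3*lim >= -8))) and ((not (buf[0] >= -2 or 3*lim + q <= 8)) -> 3*lim >= -8) and c = 4 implies it.
Every state satisfying the precondition satisfies the weakest precondition: the implication holds.
Answer: valid


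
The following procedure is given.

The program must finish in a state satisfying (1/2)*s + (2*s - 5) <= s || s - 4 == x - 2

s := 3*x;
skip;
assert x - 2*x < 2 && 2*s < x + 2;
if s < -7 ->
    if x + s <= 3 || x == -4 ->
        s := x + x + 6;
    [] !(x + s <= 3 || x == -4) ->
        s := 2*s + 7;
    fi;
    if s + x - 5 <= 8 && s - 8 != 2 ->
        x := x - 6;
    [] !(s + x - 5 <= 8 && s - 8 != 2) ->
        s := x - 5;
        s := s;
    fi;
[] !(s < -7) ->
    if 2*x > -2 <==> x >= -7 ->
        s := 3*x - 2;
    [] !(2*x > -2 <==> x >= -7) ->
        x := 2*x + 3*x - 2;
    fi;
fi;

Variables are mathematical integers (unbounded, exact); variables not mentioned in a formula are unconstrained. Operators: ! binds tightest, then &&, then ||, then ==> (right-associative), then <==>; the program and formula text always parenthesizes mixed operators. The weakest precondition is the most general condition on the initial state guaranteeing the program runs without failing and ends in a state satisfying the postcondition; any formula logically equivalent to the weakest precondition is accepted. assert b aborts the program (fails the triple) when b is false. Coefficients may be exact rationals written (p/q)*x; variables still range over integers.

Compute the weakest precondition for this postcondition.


Working backward. After the program, the postcondition (1/2)*s + (2*s - 5) <= s || s - 4 == x - 2 must hold; in canonical form it is (3/2)*s <= 5 || s == x + 2.
Then branch requires ((s + x <= 3 || x == -4) ==> (((3*x <= 7 && 2*x != 4) ==> (3*x <= -4 || x == -10)) && ((!(3*x <= 7 && 2*x != 4)) ==> (3/2)*x <= 25/2))) && ((!(s + x <= 3 || x == -4)) ==> (((2*s + x <= 6 && 2*s != 3) ==> (3*s <= -11/2 || 2*s == x - 11)) && ((!(2*s + x <= 6 && 2*s != 3)) ==> (3/2)*x <= 25/2))); else branch requires ((2*x > -2 <==> x >= -7) ==> ((9/2)*x <= 8 || 2*x == 4)) && ((!(2*x > -2 <==> x >= -7)) ==> ((3/2)*s <= 5 || s == 5*x)).
Before the if: (s < -7 ==> (((s + x <= 3 || x == -4) ==> (((3*x <= 7 && 2*x != 4) ==> (3*x <= -4 || x == -10)) && ((!(3*x <= 7 && 2*x != 4)) ==> (3/2)*x <= 25/2))) && ((!(s + x <= 3 || x == -4)) ==> (((2*s + x <= 6 && 2*s != 3) ==> (3*s <= -11/2 || 2*s == x - 11)) && ((!(2*s + x <= 6 && 2*s != 3)) ==> (3/2)*x <= 25/2))))) && ((!(s < -7)) ==> (((2*x > -2 <==> x >= -7) ==> ((9/2)*x <= 8 || 2*x == 4)) && ((!(2*x > -2 <==> x >= -7)) ==> ((3/2)*s <= 5 || s == 5*x))))
Before assert x - 2*x < 2 && 2*s < x + 2: x > -2 && 2*s < x + 2 && (s < -7 ==> (((s + x <= 3 || x == -4) ==> (((3*x <= 7 && 2*x != 4) ==> (3*x <= -4 || x == -10)) && ((!(3*x <= 7 && 2*x != 4)) ==> (3/2)*x <= 25/2))) && ((!(s + x <= 3 || x == -4)) ==> (((2*s + x <= 6 && 2*s != 3) ==> (3*s <= -11/2 || 2*s == x - 11)) && ((!(2*s + x <= 6 && 2*s != 3)) ==> (3/2)*x <= 25/2))))) && ((!(s < -7)) ==> (((2*x > -2 <==> x >= -7) ==> ((9/2)*x <= 8 || 2*x == 4)) && ((!(2*x > -2 <==> x >= -7)) ==> ((3/2)*s <= 5 || s == 5*x))))
Before skip: x > -2 && 2*s < x + 2 && (s < -7 ==> (((s + x <= 3 || x == -4) ==> (((3*x <= 7 && 2*x != 4) ==> (3*x <= -4 || x == -10)) && ((!(3*x <= 7 && 2*x != 4)) ==> (3/2)*x <= 25/2))) && ((!(s + x <= 3 || x == -4)) ==> (((2*s + x <= 6 && 2*s != 3) ==> (3*s <= -11/2 || 2*s == x - 11)) && ((!(2*s + x <= 6 && 2*s != 3)) ==> (3/2)*x <= 25/2))))) && ((!(s < -7)) ==> (((2*x > -2 <==> x >= -7) ==> ((9/2)*x <= 8 || 2*x == 4)) && ((!(2*x > -2 <==> x >= -7)) ==> ((3/2)*s <= 5 || s == 5*x))))
Before s := 3*x: x > -2 && 5*x < 2 && (3*x < -7 ==> (((4*x <= 3 || x == -4) ==> (((3*x <= 7 && 2*x != 4) ==> (3*x <= -4 || x == -10)) && ((!(3*x <= 7 && 2*x != 4)) ==> (3/2)*x <= 25/2))) && ((!(4*x <= 3 || x == -4)) ==> (((7*x <= 6 && 6*x != 3) ==> (9*x <= -11/2 || 5*x == -11)) && ((!(7*x <= 6 && 6*x != 3)) ==> (3/2)*x <= 25/2))))) && ((!(3*x < -7)) ==> (((2*x > -2 <==> x >= -7) ==> ((9/2)*x <= 8 || 2*x == 4)) && ((!(2*x > -2 <==> x >= -7)) ==> ((9/2)*x <= 5 || 2*x == 0))))
Answer: WP = x > -2 && 5*x < 2 && (3*x < -7 ==> (((4*x <= 3 || x == -4) ==> (((3*x <= 7 && 2*x != 4) ==> (3*x <= -4 || x == -10)) && ((!(3*x <= 7 && 2*x != 4)) ==> (3/2)*x <= 25/2))) && ((!(4*x <= 3 || x == -4)) ==> (((7*x <= 6 && 6*x != 3) ==> (9*x <= -11/2 || 5*x == -11)) && ((!(7*x <= 6 && 6*x != 3)) ==> (3/2)*x <= 25/2))))) && ((!(3*x < -7)) ==> (((2*x > -2 <==> x >= -7) ==> ((9/2)*x <= 8 || 2*x == 4)) && ((!(2*x > -2 <==> x >= -7)) ==> ((9/2)*x <= 5 || 2*x == 0))))


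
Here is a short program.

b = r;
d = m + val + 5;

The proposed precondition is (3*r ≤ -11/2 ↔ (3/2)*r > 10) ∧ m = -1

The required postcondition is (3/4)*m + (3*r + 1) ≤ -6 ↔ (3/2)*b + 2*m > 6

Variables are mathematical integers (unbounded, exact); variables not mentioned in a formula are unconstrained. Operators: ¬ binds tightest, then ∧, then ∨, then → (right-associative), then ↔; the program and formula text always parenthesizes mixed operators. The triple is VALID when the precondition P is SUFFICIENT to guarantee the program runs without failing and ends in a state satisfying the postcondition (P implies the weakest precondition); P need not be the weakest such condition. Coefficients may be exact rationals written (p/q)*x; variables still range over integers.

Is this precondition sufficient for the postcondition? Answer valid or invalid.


Working backward. After the program, the postcondition (3/4)*m + (3*r + 1) ≤ -6 ↔ (3/2)*b + 2*m > 6 must hold; in canonical form it is (3/4)*m + 3*r ≤ -7 ↔ (3/2)*b + 2*m > 6.
Before d := m + val + 5: (3/4)*m + 3*r ≤ -7 ↔ (3/2)*b + 2*m > 6
Before b := r: (3/4)*m + 3*r ≤ -7 ↔ 2*m + (3/2)*r > 6
The weakest precondition is (3/4)*m + 3*r ≤ -7 ↔ 2*m + (3/2)*r > 6.
Check whether (3*r ≤ -11/2 ↔ (3/2)*r > 10) ∧ m = -1 implies it.
Countermodel: at the initial state m = -1, r = 6, the precondition holds but the weakest precondition fails.
Answer: invalid


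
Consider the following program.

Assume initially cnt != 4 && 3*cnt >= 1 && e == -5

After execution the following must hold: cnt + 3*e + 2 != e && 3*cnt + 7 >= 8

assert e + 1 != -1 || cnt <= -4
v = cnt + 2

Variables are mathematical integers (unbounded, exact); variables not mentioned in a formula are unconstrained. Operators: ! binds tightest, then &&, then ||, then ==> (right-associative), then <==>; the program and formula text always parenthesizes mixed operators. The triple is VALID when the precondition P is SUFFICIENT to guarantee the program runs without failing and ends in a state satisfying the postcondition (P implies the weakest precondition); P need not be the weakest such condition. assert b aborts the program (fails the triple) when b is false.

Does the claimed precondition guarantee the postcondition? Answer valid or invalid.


Working backward. After the program, the postcondition cnt + 3*e + 2 != e && 3*cnt + 7 >= 8 must hold; in canonical form it is cnt + 2*e != -2 && 3*cnt >= 1.
Before v := cnt + 2: cnt + 2*e != -2 && 3*cnt >= 1
Before assert e + 1 != -1 || cnt <= -4: (e != -2 || cnt <= -4) && cnt + 2*e != -2 && 3*cnt >= 1
The weakest precondition is (e != -2 || cnt <= -4) && cnt + 2*e != -2 && 3*cnt >= 1.
Check whether cnt != 4 && 3*cnt >= 1 && e == -5 implies it.
Countermodel: at the initial state cnt = 8, e = -5, the precondition holds but the weakest precondition fails.
Answer: invalid


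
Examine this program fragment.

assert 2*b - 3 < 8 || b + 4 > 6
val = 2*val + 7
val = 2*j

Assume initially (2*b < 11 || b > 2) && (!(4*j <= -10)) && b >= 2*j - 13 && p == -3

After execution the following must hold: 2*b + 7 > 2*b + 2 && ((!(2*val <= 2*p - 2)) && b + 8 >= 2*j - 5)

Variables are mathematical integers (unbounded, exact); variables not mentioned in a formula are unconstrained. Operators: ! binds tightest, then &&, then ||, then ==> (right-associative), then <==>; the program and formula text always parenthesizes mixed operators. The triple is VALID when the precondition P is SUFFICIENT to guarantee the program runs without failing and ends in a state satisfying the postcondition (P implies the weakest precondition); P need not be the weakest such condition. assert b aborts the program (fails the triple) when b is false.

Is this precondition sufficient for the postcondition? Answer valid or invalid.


Working backward. After the program, the postcondition 2*b + 7 > 2*b + 2 && ((!(2*val <= 2*p - 2)) && b + 8 >= 2*j - 5) must hold; in canonical form it is (!(2*val <= 2*p - 2)) && b >= 2*j - 13.
Before val := 2*j: (!(4*j <= 2*p - 2)) && b >= 2*j - 13
Before val := 2*val + 7: (!(4*j <= 2*p - 2)) && b >= 2*j - 13
Before assert 2*b - 3 < 8 || b + 4 > 6: (2*b < 11 || b > 2) && (!(4*j <= 2*p - 2)) && b >= 2*j - 13
The weakest precondition is (2*b < 11 || b > 2) && (!(4*j <= 2*p - 2)) && b >= 2*j - 13.
Check whether (2*b < 11 || b > 2) && (!(4*j <= -10)) && b >= 2*j - 13 && p == -3 implies it.
Countermodel: at the initial state b = 3, j = -2, p = -3, the precondition holds but the weakest precondition fails.
Answer: invalid


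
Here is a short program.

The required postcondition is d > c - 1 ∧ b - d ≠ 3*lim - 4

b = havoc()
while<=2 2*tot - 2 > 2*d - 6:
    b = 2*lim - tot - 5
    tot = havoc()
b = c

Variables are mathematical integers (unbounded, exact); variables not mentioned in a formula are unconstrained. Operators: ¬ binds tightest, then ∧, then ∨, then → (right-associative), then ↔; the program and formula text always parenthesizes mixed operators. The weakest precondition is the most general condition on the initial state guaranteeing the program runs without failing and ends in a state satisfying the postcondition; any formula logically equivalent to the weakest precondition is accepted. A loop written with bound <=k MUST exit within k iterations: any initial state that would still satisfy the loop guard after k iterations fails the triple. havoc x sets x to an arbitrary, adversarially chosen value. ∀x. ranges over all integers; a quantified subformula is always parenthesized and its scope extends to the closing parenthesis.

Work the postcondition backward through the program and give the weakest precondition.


Working backward. After the program, the postcondition d > c - 1 ∧ b - d ≠ 3*lim - 4 must hold; in canonical form it is d > c - 1 ∧ b ≠ d + 3*lim - 4.
Before b := c: d > c - 1 ∧ c ≠ d + 3*lim - 4
Before the loop (bound <=2), unroll the exhaustion recursion (WP_0 = exit-now case; WP_j = one more guarded iteration, up to j = 2):
  WP_0: (¬(2*tot > 2*d - 4)) ∧ d > c - 1 ∧ c ≠ d + 3*lim - 4
  WP_1: (2*tot > 2*d - 4 → (∀tot_1. ((¬(2*tot_1 > 2*d - 4)) ∧ d > c - 1 ∧ c ≠ d + 3*lim - 4))) ∧ ((¬(2*tot > 2*d - 4)) → (d > c - 1 ∧ c ≠ d + 3*lim - 4))
  WP_2: (2*tot > 2*d - 4 → (∀tot_2. ((2*tot_2 > 2*d - 4 → (∀tot_1. ((¬(2*tot_1 > 2*d - 4)) ∧ d > c - 1 ∧ c ≠ d + 3*lim - 4))) ∧ ((¬(2*tot_2 > 2*d - 4)) → (d > c - 1 ∧ c ≠ d + 3*lim - 4))))) ∧ ((¬(2*tot > 2*d - 4)) → (d > c - 1 ∧ c ≠ d + 3*lim - 4))
So before the loop: (2*tot > 2*d - 4 → (∀tot_2. ((2*tot_2 > 2*d - 4 → (∀tot_1. ((¬(2*tot_1 > 2*d - 4)) ∧ d > c - 1 ∧ c ≠ d + 3*lim - 4))) ∧ ((¬(2*tot_2 > 2*d - 4)) → (d > c - 1 ∧ c ≠ d + 3*lim - 4))))) ∧ ((¬(2*tot > 2*d - 4)) → (d > c - 1 ∧ c ≠ d + 3*lim - 4))
Before havoc b: (2*tot > 2*d - 4 → (∀tot_2. ((2*tot_2 > 2*d - 4 → (∀tot_1. ((¬(2*tot_1 > 2*d - 4)) ∧ d > c - 1 ∧ c ≠ d + 3*lim - 4))) ∧ ((¬(2*tot_2 > 2*d - 4)) → (d > c - 1 ∧ c ≠ d + 3*lim - 4))))) ∧ ((¬(2*tot > 2*d - 4)) → (d > c - 1 ∧ c ≠ d + 3*lim - 4))
Answer: WP = (2*tot > 2*d - 4 → (∀tot_2. ((2*tot_2 > 2*d - 4 → (∀tot_1. ((¬(2*tot_1 > 2*d - 4)) ∧ d > c - 1 ∧ c ≠ d + 3*lim - 4))) ∧ ((¬(2*tot_2 > 2*d - 4)) → (d > c - 1 ∧ c ≠ d + 3*lim - 4))))) ∧ ((¬(2*tot > 2*d - 4)) → (d > c - 1 ∧ c ≠ d + 3*lim - 4))


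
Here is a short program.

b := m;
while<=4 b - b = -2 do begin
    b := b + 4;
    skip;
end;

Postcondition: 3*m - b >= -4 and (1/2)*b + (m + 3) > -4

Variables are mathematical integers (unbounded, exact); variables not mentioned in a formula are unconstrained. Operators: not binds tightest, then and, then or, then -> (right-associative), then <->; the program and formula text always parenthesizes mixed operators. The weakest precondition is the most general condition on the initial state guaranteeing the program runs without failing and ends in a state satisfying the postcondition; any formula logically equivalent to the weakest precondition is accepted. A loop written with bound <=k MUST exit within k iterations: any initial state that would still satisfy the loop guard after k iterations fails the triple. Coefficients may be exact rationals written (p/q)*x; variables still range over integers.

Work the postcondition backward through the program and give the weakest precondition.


Working backward. After the program, the postcondition 3*m - b >= -4 and (1/2)*b + (m + 3) > -4 must hold; in canonical form it is 3*m >= b - 4 and (1/2)*b + m > -7.
Before the loop (bound <=4), unroll the exhaustion recursion (WP_0 = exit-now case; WP_j = one more guarded iteration, up to j = 4):
  WP_0: 3*m >= b - 4 and (1/2)*b + m > -7
  WP_1: 3*m >= b - 4 and (1/2)*b + m > -7
  WP_2: 3*m >= b - 4 and (1/2)*b + m > -7
  WP_3: 3*m >= b - 4 and (1/2)*b + m > -7
  WP_4: 3*m >= b - 4 and (1/2)*b + m > -7
So before the loop: 3*m >= b - 4 and (1/2)*b + m > -7
Before b := m: 2*m >= -4 and (3/2)*m > -7
Answer: WP = 2*m >= -4 and (3/2)*m > -7


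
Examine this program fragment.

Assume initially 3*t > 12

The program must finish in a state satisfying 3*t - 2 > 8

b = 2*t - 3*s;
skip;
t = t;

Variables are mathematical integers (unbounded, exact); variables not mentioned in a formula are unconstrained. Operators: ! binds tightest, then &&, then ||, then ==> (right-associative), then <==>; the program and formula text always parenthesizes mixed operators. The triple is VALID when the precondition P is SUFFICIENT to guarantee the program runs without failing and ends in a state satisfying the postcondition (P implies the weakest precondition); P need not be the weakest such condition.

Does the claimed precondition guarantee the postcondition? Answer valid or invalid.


Working backward. After the program, the postcondition 3*t - 2 > 8 must hold; in canonical form it is 3*t > 10.
Before t := t: 3*t > 10
Before skip: 3*t > 10
Before b := 2*t - 3*s: 3*t > 10
The weakest precondition is 3*t > 10.
Check whether 3*t > 12 implies it.
Every state satisfying the precondition satisfies the weakest precondition: the implication holds.
Answer: valid


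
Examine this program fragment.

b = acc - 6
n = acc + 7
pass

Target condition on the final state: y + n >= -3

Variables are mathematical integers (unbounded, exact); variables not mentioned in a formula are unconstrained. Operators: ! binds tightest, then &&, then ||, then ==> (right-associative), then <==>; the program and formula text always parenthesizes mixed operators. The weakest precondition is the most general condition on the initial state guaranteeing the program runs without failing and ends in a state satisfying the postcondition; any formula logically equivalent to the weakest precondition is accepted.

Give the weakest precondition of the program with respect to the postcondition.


Working backward. After the program, the postcondition y + n >= -3 must hold; in canonical form it is n + y >= -3.
Before skip: n + y >= -3
Before n := acc + 7: acc + y >= -10
Before b := acc - 6: acc + y >= -10
Answer: WP = acc + y >= -10


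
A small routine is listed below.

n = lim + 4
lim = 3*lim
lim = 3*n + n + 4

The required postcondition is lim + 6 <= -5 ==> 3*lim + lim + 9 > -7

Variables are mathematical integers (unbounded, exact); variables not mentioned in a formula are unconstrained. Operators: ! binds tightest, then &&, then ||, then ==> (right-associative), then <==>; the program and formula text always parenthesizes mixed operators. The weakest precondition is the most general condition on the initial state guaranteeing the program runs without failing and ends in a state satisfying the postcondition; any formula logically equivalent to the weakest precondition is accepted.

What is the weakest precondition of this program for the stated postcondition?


Working backward. After the program, the postcondition lim + 6 <= -5 ==> 3*lim + lim + 9 > -7 must hold; in canonical form it is lim <= -11 ==> 4*lim > -16.
Before lim := 3*n + n + 4: 4*n <= -15 ==> 16*n > -32
Before lim := 3*lim: 4*n <= -15 ==> 16*n > -32
Before n := lim + 4: 4*lim <= -31 ==> 16*lim > -96
Answer: WP = 4*lim <= -31 ==> 16*lim > -96


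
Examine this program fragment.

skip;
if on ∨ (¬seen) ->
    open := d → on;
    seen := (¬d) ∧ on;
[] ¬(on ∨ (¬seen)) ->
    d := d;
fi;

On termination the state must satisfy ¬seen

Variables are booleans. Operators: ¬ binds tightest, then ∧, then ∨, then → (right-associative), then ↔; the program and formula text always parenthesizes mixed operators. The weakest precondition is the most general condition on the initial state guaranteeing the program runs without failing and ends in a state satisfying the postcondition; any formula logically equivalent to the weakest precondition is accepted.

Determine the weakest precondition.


Working backward. After the program, ¬seen must hold.
Then branch requires ¬((¬d) ∧ on); else branch requires ¬seen.
Before the if: ((on ∨ (¬seen)) → (¬((¬d) ∧ on))) ∧ ((¬(on ∨ (¬seen))) → (¬seen))
Before skip: ((on ∨ (¬seen)) → (¬((¬d) ∧ on))) ∧ ((¬(on ∨ (¬seen))) → (¬seen))
Answer: WP = ((on ∨ (¬seen)) → (¬((¬d) ∧ on))) ∧ ((¬(on ∨ (¬seen))) → (¬seen))


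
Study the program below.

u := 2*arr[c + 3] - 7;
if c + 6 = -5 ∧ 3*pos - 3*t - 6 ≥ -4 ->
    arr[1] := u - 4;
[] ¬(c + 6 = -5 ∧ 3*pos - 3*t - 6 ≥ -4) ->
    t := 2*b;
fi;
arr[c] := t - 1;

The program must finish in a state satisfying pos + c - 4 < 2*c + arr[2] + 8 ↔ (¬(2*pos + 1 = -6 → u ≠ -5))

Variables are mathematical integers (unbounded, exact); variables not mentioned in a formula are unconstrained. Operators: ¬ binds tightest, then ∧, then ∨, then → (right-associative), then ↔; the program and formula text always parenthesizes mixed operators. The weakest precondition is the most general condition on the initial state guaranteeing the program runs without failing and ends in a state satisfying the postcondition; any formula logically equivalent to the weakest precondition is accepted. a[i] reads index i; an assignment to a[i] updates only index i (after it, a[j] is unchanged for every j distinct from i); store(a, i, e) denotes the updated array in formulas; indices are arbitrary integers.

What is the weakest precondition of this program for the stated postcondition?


Working backward. After the program, the postcondition pos + c - 4 < 2*c + arr[2] + 8 ↔ (¬(2*pos + 1 = -6 → u ≠ -5)) must hold; in canonical form it is pos < arr[2] + c + 12 ↔ (¬(2*pos = -7 → u ≠ -5)).
Before arr[c] := t - 1: pos < store(arr, c, t - 1)[2] + c + 12 ↔ (¬(2*pos = -7 → u ≠ -5))
Then branch requires pos < store(store(arr, 1, u - 4), c, t - 1)[2] + c + 12 ↔ (¬(2*pos = -7 → u ≠ -5)); else branch requires pos < store(arr, c, 2*b - 1)[2] + c + 12 ↔ (¬(2*pos = -7 → u ≠ -5)).
Before the if: ((c = -11 ∧ 3*pos ≥ 3*t + 2) → (pos < store(store(arr, 1, u - 4), c, t - 1)[2] + c + 12 ↔ (¬(2*pos = -7 → u ≠ -5)))) ∧ ((¬(c = -11 ∧ 3*pos ≥ 3*t + 2)) → (pos < store(arr, c, 2*b - 1)[2] + c + 12 ↔ (¬(2*pos = -7 → u ≠ -5))))
Before u := 2*arr[c + 3] - 7: ((c = -11 ∧ 3*pos ≥ 3*t + 2) → (pos < store(store(arr, 1, 2*arr[c + 3] - 11), c, t - 1)[2] + c + 12 ↔ (¬(2*pos = -7 → 2*arr[c + 3] ≠ 2)))) ∧ ((¬(c = -11 ∧ 3*pos ≥ 3*t + 2)) → (pos < store(arr, c, 2*b - 1)[2] + c + 12 ↔ (¬(2*pos = -7 → 2*arr[c + 3] ≠ 2))))
Answer: WP = ((c = -11 ∧ 3*pos ≥ 3*t + 2) → (pos < store(store(arr, 1, 2*arr[c + 3] - 11), c, t - 1)[2] + c + 12 ↔ (¬(2*pos = -7 → 2*arr[c + 3] ≠ 2)))) ∧ ((¬(c = -11 ∧ 3*pos ≥ 3*t + 2)) → (pos < store(arr, c, 2*b - 1)[2] + c + 12 ↔ (¬(2*pos = -7 → 2*arr[c + 3] ≠ 2))))
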